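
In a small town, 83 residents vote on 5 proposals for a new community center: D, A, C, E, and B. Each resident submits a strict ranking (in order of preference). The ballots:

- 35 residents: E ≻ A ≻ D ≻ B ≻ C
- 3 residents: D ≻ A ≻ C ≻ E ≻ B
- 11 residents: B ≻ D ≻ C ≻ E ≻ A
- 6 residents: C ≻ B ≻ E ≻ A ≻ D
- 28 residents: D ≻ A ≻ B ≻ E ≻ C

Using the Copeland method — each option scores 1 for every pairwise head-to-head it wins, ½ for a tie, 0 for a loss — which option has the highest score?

D: beats A, C, E, and B → score 4.
A: beats C and B; loses to D and E → score 2.
C: loses to D, A, E, and B → score 0.
E: beats A and C; loses to D and B → score 2.
B: beats C and E; loses to D and A → score 2.
D has the best pairwise record.

D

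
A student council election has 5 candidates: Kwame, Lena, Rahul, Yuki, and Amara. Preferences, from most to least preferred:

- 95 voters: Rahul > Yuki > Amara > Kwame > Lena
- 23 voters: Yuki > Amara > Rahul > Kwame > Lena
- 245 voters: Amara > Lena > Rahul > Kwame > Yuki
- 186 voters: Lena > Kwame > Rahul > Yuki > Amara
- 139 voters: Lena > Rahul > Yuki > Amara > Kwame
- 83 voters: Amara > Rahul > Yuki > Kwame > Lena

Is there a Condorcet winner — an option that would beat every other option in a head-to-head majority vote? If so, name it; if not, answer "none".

Checking pairwise contests:
Lena beats Kwame 570–201.
Amara beats Lena 446–325.
Lena beats Rahul 570–201.
Kwame beats Yuki 431–340.
Rahul beats Amara 420–351.
Every option loses at least one head-to-head, so there is no Condorcet winner.

none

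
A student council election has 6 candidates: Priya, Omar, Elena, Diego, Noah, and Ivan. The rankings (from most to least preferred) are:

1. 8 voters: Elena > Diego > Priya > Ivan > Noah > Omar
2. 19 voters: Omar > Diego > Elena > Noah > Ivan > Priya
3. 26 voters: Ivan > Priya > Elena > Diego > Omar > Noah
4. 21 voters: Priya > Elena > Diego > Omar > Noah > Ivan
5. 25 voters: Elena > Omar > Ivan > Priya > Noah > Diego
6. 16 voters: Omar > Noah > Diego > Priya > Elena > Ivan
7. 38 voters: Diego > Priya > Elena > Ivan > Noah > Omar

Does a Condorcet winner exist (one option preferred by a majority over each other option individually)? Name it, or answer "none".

none

Checking pairwise contests:
Diego beats Priya 81–72.
Priya beats Omar 93–60.
Priya beats Elena 101–52.
Elena beats Diego 80–73.
Priya beats Noah 118–35.
Priya beats Ivan 83–70.
Every option loses at least one head-to-head, so there is no Condorcet winner.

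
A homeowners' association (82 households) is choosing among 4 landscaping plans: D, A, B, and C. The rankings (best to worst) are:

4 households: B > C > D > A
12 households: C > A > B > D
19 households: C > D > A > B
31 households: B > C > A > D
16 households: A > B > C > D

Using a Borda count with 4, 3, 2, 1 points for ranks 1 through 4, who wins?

D: 4·2 + 12·1 + 19·3 + 31·1 + 16·1 = 124
A: 4·1 + 12·3 + 19·2 + 31·2 + 16·4 = 204
B: 4·4 + 12·2 + 19·1 + 31·4 + 16·3 = 231
C: 4·3 + 12·4 + 19·4 + 31·3 + 16·2 = 261
C has the highest Borda score (261).

C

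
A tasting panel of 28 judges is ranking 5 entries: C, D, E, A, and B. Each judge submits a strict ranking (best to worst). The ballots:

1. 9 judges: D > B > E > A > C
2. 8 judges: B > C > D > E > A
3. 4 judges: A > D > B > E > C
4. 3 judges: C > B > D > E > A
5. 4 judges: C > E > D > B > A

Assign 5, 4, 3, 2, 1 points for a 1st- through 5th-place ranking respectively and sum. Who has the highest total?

B

C: 9·1 + 8·4 + 4·1 + 3·5 + 4·5 = 80
D: 9·5 + 8·3 + 4·4 + 3·3 + 4·3 = 106
E: 9·3 + 8·2 + 4·2 + 3·2 + 4·4 = 73
A: 9·2 + 8·1 + 4·5 + 3·1 + 4·1 = 53
B: 9·4 + 8·5 + 4·3 + 3·4 + 4·2 = 108
B has the highest Borda score (108).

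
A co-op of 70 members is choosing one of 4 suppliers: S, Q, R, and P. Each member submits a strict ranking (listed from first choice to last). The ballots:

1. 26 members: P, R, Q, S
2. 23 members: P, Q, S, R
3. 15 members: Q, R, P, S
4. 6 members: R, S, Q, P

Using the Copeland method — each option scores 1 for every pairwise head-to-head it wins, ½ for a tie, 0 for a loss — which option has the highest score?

P

S: loses to Q, R, and P → score 0.
Q: beats S and R; loses to P → score 2.
R: beats S; loses to Q and P → score 1.
P: beats S, Q, and R → score 3.
P has the best pairwise record.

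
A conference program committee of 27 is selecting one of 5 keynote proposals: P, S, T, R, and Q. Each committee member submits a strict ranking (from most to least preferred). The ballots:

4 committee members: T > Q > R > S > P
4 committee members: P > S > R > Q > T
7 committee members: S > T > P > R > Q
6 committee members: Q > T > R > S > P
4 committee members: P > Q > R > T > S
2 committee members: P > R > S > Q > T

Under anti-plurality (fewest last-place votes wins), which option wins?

Last-place votes: P 10, S 4, T 6, R 0, Q 7.
R is ranked last by the fewest voters, so R wins.

R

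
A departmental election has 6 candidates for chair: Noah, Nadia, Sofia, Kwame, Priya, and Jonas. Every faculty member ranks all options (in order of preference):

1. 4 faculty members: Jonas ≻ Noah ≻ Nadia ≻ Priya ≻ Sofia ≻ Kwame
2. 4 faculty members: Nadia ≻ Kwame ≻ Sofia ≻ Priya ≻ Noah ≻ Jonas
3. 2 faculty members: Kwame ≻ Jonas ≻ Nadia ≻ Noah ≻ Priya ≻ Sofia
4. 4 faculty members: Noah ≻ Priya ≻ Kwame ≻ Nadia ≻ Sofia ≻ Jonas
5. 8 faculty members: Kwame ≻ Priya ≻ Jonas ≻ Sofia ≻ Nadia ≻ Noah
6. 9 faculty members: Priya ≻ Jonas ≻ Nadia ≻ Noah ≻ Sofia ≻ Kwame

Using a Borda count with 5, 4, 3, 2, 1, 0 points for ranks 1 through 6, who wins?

Noah: 4·4 + 4·1 + 2·2 + 4·5 + 8·0 + 9·2 = 62
Nadia: 4·3 + 4·5 + 2·3 + 4·2 + 8·1 + 9·3 = 81
Sofia: 4·1 + 4·3 + 2·0 + 4·1 + 8·2 + 9·1 = 45
Kwame: 4·0 + 4·4 + 2·5 + 4·3 + 8·5 + 9·0 = 78
Priya: 4·2 + 4·2 + 2·1 + 4·4 + 8·4 + 9·5 = 111
Jonas: 4·5 + 4·0 + 2·4 + 4·0 + 8·3 + 9·4 = 88
Priya has the highest Borda score (111).

Priya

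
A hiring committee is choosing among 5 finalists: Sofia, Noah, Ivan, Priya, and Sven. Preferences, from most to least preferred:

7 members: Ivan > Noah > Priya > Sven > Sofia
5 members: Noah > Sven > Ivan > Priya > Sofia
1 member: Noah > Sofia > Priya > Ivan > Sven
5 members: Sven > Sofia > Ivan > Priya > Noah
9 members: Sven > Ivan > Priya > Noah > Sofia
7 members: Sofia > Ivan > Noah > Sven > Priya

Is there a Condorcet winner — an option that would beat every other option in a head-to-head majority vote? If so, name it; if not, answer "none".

none

Checking pairwise contests:
Noah beats Sofia 22–12.
Ivan beats Noah 28–6.
Sven beats Ivan 19–15.
Noah beats Priya 20–14.
Noah beats Sven 20–14.
Every option loses at least one head-to-head, so there is no Condorcet winner.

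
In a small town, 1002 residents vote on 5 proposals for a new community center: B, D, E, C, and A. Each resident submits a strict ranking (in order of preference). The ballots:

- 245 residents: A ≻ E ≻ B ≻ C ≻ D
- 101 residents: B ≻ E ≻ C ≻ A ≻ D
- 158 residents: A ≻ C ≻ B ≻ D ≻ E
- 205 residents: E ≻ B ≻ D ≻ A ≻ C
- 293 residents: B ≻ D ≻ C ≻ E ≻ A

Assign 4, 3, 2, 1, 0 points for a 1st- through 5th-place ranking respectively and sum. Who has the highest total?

B: 245·2 + 101·4 + 158·2 + 205·3 + 293·4 = 2997
D: 245·0 + 101·0 + 158·1 + 205·2 + 293·3 = 1447
E: 245·3 + 101·3 + 158·0 + 205·4 + 293·1 = 2151
C: 245·1 + 101·2 + 158·3 + 205·0 + 293·2 = 1507
A: 245·4 + 101·1 + 158·4 + 205·1 + 293·0 = 1918
B has the highest Borda score (2997).

B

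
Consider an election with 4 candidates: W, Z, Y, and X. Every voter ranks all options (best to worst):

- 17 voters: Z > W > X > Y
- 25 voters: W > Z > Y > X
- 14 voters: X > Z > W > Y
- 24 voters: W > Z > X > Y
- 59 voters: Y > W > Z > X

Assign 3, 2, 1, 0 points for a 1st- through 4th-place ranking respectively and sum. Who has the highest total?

W

W: 17·2 + 25·3 + 14·1 + 24·3 + 59·2 = 313
Z: 17·3 + 25·2 + 14·2 + 24·2 + 59·1 = 236
Y: 17·0 + 25·1 + 14·0 + 24·0 + 59·3 = 202
X: 17·1 + 25·0 + 14·3 + 24·1 + 59·0 = 83
W has the highest Borda score (313).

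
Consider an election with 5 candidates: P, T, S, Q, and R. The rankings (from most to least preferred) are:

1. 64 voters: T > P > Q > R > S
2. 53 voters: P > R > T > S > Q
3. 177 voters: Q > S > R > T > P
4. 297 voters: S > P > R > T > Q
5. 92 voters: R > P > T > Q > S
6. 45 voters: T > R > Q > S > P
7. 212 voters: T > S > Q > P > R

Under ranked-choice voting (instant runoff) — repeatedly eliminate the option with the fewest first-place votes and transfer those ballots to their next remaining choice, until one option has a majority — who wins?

Round 1: P 53, T 321, S 297, Q 177, R 92. Eliminate P.
Round 2: T 321, S 297, Q 177, R 145. Eliminate R.
Round 3: T 466, S 297, Q 177. Eliminate Q.
Round 4: T 466, S 474. S has a majority.

S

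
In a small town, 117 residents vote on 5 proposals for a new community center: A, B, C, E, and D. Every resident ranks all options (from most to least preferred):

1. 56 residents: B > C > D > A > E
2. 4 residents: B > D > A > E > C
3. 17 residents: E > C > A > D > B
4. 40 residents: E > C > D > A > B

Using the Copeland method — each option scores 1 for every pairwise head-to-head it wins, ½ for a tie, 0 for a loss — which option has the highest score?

B

A: beats E; loses to B, C, and D → score 1.
B: beats A, C, E, and D → score 4.
C: beats A and D; loses to B and E → score 2.
E: beats C; loses to A, B, and D → score 1.
D: beats A and E; loses to B and C → score 2.
B has the best pairwise record.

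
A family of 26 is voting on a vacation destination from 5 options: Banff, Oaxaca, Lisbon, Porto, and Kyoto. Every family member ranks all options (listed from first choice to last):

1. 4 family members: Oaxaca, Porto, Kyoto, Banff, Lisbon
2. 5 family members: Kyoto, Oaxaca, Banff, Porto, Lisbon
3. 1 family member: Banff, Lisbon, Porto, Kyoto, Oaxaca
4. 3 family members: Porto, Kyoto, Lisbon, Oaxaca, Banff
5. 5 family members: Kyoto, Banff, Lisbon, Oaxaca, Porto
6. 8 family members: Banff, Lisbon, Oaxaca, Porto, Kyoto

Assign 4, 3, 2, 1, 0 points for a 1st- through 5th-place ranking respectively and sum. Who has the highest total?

Banff

Banff: 4·1 + 5·2 + 1·4 + 3·0 + 5·3 + 8·4 = 65
Oaxaca: 4·4 + 5·3 + 1·0 + 3·1 + 5·1 + 8·2 = 55
Lisbon: 4·0 + 5·0 + 1·3 + 3·2 + 5·2 + 8·3 = 43
Porto: 4·3 + 5·1 + 1·2 + 3·4 + 5·0 + 8·1 = 39
Kyoto: 4·2 + 5·4 + 1·1 + 3·3 + 5·4 + 8·0 = 58
Banff has the highest Borda score (65).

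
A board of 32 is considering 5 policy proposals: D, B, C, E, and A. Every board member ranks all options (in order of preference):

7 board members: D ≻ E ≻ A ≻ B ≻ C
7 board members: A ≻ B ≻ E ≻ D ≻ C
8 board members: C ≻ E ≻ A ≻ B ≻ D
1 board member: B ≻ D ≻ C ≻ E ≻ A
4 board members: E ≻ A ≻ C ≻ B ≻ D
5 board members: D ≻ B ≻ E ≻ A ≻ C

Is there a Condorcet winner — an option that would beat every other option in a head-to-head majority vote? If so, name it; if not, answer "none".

E

E vs D: 19–13 for E.
E vs B: 19–13 for E.
E vs C: 23–9 for E.
E vs A: 25–7 for E.
E beats every other option head-to-head.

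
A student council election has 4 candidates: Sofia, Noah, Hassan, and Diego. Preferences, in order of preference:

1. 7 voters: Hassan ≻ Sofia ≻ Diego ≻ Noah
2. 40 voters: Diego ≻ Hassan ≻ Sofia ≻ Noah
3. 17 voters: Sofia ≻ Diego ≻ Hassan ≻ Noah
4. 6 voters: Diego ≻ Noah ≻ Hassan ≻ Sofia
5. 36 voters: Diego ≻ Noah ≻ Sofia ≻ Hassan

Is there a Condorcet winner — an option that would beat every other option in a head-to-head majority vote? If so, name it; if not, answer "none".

Diego vs Sofia: 82–24 for Diego.
Diego vs Noah: 106–0 for Diego.
Diego vs Hassan: 99–7 for Diego.
Diego beats every other option head-to-head.

Diego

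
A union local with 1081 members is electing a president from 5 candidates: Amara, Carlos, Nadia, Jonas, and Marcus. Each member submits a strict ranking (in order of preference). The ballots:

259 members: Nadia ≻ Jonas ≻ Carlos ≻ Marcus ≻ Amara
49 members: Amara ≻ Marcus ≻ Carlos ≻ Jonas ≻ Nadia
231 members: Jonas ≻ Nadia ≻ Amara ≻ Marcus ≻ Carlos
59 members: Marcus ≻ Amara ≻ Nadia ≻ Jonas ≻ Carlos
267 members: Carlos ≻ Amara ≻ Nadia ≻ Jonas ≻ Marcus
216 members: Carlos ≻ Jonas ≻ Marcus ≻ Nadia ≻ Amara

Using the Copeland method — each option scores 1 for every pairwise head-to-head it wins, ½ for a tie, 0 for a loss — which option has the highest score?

Amara: beats Marcus; loses to Carlos, Nadia, and Jonas → score 1.
Carlos: beats Amara and Marcus; loses to Nadia and Jonas → score 2.
Nadia: beats Amara, Carlos, Jonas, and Marcus → score 4.
Jonas: beats Amara, Carlos, and Marcus; loses to Nadia → score 3.
Marcus: loses to Amara, Carlos, Nadia, and Jonas → score 0.
Nadia has the best pairwise record.

Nadia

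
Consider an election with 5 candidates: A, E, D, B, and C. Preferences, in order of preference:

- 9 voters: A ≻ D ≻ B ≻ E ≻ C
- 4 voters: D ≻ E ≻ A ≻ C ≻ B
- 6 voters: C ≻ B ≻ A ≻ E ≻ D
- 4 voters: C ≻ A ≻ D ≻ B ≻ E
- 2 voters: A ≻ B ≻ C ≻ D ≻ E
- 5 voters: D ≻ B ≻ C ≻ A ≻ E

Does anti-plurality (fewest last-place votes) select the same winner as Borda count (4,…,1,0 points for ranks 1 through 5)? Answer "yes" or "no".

yes

Anti-plurality — last-place votes: A 0, E 11, D 6, B 4, C 9. Winner: A.
Borda — scores: A 81, E 27, D 73, B 61, C 58. Winner: A.
The two methods agree.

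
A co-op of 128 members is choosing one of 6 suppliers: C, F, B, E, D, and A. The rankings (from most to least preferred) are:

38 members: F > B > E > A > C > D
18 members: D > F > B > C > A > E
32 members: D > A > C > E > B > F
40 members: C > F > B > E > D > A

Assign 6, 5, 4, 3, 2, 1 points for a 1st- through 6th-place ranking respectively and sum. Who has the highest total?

F

C: 38·2 + 18·3 + 32·4 + 40·6 = 498
F: 38·6 + 18·5 + 32·1 + 40·5 = 550
B: 38·5 + 18·4 + 32·2 + 40·4 = 486
E: 38·4 + 18·1 + 32·3 + 40·3 = 386
D: 38·1 + 18·6 + 32·6 + 40·2 = 418
A: 38·3 + 18·2 + 32·5 + 40·1 = 350
F has the highest Borda score (550).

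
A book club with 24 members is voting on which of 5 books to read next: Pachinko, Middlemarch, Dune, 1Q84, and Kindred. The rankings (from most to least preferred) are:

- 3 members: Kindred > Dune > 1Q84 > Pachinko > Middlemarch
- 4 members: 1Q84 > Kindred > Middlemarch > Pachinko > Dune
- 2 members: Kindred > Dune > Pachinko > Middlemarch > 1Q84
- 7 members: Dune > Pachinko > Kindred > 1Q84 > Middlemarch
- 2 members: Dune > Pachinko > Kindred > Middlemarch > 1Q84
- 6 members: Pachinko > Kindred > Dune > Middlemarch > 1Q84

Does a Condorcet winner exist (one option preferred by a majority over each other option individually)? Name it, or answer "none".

Checking pairwise contests:
Dune beats Pachinko 14–10.
Pachinko beats Middlemarch 20–4.
Kindred beats Dune 15–9.
Pachinko beats 1Q84 17–7.
Pachinko beats Kindred 15–9.
Every option loses at least one head-to-head, so there is no Condorcet winner.

none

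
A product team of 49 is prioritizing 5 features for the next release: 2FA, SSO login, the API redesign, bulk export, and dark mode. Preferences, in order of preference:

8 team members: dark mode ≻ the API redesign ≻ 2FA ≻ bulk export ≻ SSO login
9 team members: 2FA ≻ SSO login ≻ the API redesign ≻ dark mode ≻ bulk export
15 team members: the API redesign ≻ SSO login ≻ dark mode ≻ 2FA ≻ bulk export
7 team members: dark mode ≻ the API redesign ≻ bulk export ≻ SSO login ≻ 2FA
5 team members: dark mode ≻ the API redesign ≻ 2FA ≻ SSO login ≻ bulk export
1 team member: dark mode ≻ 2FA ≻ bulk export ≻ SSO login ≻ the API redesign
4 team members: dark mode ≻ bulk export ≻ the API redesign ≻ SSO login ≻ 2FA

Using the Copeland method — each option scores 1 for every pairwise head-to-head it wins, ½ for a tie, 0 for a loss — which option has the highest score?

2FA: beats bulk export; loses to SSO login, the API redesign, and dark mode → score 1.
SSO login: beats 2FA and bulk export; loses to the API redesign and dark mode → score 2.
the API redesign: beats 2FA, SSO login, and bulk export; loses to dark mode → score 3.
bulk export: loses to 2FA, SSO login, the API redesign, and dark mode → score 0.
dark mode: beats 2FA, SSO login, the API redesign, and bulk export → score 4.
dark mode has the best pairwise record.

dark mode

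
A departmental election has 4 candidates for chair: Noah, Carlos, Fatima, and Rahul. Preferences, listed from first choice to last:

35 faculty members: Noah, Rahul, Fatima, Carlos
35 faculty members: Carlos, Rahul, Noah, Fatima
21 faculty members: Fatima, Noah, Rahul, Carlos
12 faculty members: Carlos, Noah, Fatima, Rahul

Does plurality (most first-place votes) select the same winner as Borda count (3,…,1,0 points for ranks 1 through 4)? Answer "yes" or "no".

Plurality — first-place votes: Noah 35, Carlos 47, Fatima 21, Rahul 0. Winner: Carlos.
Borda — scores: Noah 206, Carlos 141, Fatima 110, Rahul 161. Winner: Noah.
The two methods disagree.

no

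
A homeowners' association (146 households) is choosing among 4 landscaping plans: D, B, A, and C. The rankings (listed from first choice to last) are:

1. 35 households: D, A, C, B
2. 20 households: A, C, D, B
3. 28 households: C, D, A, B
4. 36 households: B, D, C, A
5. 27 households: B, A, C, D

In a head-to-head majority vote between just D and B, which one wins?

Voters preferring D to B: 83; preferring B to D: 63.
D wins the head-to-head.

D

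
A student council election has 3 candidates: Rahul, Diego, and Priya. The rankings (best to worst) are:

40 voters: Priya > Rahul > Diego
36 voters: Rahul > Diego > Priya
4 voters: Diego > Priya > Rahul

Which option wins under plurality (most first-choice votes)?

First-place votes: Rahul 36, Diego 4, Priya 40.
Priya has the most first-place votes.

Priya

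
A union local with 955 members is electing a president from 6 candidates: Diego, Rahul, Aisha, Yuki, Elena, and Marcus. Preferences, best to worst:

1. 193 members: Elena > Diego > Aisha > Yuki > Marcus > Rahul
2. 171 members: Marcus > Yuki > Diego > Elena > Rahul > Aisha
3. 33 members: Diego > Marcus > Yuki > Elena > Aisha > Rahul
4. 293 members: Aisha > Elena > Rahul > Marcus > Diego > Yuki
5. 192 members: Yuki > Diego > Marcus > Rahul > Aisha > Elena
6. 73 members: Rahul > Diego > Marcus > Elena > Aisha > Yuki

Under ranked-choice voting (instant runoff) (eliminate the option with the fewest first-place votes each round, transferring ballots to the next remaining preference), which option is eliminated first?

Round 1: Diego 33, Rahul 73, Aisha 293, Yuki 192, Elena 193, Marcus 171. Eliminate Diego.

Diego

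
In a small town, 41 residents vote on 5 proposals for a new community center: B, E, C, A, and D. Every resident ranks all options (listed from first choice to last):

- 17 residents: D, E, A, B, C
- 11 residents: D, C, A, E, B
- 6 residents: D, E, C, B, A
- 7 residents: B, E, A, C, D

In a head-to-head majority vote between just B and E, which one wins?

Voters preferring B to E: 7; preferring E to B: 34.
E wins the head-to-head.

E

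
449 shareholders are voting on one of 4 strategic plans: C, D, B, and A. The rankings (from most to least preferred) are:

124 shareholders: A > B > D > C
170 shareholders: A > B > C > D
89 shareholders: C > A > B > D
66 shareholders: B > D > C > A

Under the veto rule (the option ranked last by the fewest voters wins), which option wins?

B

Last-place votes: C 124, D 259, B 0, A 66.
B is ranked last by the fewest voters, so B wins.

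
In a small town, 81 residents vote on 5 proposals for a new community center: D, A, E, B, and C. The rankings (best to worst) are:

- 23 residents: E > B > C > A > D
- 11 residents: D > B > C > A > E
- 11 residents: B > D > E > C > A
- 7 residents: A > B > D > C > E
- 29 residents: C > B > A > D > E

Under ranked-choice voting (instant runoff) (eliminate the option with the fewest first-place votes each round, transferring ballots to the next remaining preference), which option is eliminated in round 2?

Round 1: D 11, A 7, E 23, B 11, C 29. Eliminate A.
Round 2: D 11, E 23, B 18, C 29. Eliminate D.

D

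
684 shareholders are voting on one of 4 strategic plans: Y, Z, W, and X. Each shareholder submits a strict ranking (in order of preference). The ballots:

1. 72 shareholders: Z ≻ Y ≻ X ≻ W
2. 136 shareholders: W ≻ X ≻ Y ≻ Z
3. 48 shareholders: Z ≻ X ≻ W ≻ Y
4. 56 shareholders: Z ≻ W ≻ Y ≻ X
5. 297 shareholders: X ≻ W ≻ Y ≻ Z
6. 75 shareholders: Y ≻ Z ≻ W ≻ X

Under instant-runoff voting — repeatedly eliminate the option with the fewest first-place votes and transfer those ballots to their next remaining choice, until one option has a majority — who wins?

X

Round 1: Y 75, Z 176, W 136, X 297. Eliminate Y.
Round 2: Z 251, W 136, X 297. Eliminate W.
Round 3: Z 251, X 433. X has a majority.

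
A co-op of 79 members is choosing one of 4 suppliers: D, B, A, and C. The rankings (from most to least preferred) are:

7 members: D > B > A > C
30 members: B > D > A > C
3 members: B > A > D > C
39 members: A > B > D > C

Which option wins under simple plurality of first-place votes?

A

First-place votes: D 7, B 33, A 39, C 0.
A has the most first-place votes.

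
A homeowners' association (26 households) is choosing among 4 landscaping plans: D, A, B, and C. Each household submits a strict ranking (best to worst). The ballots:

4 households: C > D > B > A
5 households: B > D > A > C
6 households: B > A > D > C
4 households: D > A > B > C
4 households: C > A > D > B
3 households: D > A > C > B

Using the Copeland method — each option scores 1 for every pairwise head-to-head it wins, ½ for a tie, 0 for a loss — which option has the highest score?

D: beats A, B, and C → score 3.
A: beats C; loses to D and B → score 1.
B: beats A and C; loses to D → score 2.
C: loses to D, A, and B → score 0.
D has the best pairwise record.

D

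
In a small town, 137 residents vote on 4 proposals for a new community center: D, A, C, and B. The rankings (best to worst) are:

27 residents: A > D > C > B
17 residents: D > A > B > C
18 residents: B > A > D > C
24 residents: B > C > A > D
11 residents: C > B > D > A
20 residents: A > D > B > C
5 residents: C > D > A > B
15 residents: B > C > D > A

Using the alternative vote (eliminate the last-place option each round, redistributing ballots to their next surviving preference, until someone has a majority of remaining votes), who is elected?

Round 1: D 17, A 47, C 16, B 57. Eliminate C.
Round 2: D 22, A 47, B 68. Eliminate D.
Round 3: A 69, B 68. A has a majority.

A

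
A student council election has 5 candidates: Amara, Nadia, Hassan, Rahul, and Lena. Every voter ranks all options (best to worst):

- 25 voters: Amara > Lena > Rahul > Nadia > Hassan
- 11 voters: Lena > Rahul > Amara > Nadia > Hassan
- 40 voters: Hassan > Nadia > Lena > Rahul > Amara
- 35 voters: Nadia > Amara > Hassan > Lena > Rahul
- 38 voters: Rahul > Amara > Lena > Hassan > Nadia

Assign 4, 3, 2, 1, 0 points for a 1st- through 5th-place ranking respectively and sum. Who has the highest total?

Amara

Amara: 25·4 + 11·2 + 40·0 + 35·3 + 38·3 = 341
Nadia: 25·1 + 11·1 + 40·3 + 35·4 + 38·0 = 296
Hassan: 25·0 + 11·0 + 40·4 + 35·2 + 38·1 = 268
Rahul: 25·2 + 11·3 + 40·1 + 35·0 + 38·4 = 275
Lena: 25·3 + 11·4 + 40·2 + 35·1 + 38·2 = 310
Amara has the highest Borda score (341).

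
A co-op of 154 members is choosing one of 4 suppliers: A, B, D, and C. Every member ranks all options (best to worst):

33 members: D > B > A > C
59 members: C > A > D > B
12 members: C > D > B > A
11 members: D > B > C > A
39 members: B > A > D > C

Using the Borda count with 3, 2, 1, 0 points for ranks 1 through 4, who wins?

D

A: 33·1 + 59·2 + 12·0 + 11·0 + 39·2 = 229
B: 33·2 + 59·0 + 12·1 + 11·2 + 39·3 = 217
D: 33·3 + 59·1 + 12·2 + 11·3 + 39·1 = 254
C: 33·0 + 59·3 + 12·3 + 11·1 + 39·0 = 224
D has the highest Borda score (254).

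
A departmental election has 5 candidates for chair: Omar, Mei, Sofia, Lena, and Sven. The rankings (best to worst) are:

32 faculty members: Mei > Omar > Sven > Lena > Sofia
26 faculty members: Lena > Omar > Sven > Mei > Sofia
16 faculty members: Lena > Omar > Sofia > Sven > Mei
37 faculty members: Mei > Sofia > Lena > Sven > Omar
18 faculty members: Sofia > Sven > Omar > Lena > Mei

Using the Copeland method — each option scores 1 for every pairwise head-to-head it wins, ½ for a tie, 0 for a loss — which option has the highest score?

Mei

Omar: beats Sofia and Sven; loses to Mei and Lena → score 2.
Mei: beats Omar, Sofia, Lena, and Sven → score 4.
Sofia: beats Sven; loses to Omar, Mei, and Lena → score 1.
Lena: beats Omar, Sofia, and Sven; loses to Mei → score 3.
Sven: loses to Omar, Mei, Sofia, and Lena → score 0.
Mei has the best pairwise record.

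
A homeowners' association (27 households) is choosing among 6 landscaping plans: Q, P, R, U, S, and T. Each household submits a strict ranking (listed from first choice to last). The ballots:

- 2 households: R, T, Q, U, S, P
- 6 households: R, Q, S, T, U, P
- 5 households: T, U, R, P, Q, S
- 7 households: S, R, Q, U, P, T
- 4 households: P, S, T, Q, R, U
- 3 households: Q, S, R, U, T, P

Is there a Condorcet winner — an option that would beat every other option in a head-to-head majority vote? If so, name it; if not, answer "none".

none

Checking pairwise contests:
R beats Q 20–7.
Q beats P 18–9.
S beats R 14–13.
Q beats U 22–5.
Q beats S 16–11.
Q beats T 16–11.
Every option loses at least one head-to-head, so there is no Condorcet winner.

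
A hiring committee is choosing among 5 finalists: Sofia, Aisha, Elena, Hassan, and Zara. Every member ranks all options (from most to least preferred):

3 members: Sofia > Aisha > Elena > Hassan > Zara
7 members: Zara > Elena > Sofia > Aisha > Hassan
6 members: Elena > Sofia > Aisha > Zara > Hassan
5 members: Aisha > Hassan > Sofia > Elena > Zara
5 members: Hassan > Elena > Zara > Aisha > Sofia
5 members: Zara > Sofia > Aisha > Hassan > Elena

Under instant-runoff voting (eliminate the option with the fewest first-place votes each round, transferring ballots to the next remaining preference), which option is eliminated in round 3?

Round 1: Sofia 3, Aisha 5, Elena 6, Hassan 5, Zara 12. Eliminate Sofia.
Round 2: Aisha 8, Elena 6, Hassan 5, Zara 12. Eliminate Hassan.
Round 3: Aisha 8, Elena 11, Zara 12. Eliminate Aisha.

Aisha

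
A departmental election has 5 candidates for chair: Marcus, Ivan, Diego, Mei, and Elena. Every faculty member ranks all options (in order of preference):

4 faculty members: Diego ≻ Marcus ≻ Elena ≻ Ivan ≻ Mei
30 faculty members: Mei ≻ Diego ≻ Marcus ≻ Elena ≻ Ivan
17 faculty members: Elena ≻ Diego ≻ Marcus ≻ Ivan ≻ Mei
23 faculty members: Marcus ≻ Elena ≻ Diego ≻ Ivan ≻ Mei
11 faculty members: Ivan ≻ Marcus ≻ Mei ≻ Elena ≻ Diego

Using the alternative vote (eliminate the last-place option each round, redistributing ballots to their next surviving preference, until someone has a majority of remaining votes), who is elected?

Marcus

Round 1: Marcus 23, Ivan 11, Diego 4, Mei 30, Elena 17. Eliminate Diego.
Round 2: Marcus 27, Ivan 11, Mei 30, Elena 17. Eliminate Ivan.
Round 3: Marcus 38, Mei 30, Elena 17. Eliminate Elena.
Round 4: Marcus 55, Mei 30. Marcus has a majority.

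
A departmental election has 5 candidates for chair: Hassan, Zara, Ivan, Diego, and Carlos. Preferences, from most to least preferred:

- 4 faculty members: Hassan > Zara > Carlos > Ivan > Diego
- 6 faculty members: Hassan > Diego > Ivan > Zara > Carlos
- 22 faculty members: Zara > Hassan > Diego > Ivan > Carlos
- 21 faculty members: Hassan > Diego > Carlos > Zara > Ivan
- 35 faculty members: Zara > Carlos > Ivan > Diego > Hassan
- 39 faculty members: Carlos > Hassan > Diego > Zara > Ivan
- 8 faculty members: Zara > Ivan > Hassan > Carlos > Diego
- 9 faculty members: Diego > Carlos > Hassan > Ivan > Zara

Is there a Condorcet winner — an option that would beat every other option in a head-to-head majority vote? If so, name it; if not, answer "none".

Checking pairwise contests:
Carlos beats Hassan 83–61.
Hassan beats Zara 79–65.
Hassan beats Ivan 101–43.
Hassan beats Diego 100–44.
Zara beats Carlos 75–69.
Every option loses at least one head-to-head, so there is no Condorcet winner.

none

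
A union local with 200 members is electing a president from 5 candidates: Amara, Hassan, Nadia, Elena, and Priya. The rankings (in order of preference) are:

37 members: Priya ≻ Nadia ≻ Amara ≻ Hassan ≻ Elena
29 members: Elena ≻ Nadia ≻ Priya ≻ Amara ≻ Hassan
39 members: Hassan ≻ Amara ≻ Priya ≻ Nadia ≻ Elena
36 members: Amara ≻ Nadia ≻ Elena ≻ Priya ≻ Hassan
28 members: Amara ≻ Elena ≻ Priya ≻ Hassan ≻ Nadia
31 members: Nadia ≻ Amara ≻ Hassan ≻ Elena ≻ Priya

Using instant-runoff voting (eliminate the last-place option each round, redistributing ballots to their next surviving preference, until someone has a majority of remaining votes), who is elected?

Amara

Round 1: Amara 64, Hassan 39, Nadia 31, Elena 29, Priya 37. Eliminate Elena.
Round 2: Amara 64, Hassan 39, Nadia 60, Priya 37. Eliminate Priya.
Round 3: Amara 64, Hassan 39, Nadia 97. Eliminate Hassan.
Round 4: Amara 103, Nadia 97. Amara has a majority.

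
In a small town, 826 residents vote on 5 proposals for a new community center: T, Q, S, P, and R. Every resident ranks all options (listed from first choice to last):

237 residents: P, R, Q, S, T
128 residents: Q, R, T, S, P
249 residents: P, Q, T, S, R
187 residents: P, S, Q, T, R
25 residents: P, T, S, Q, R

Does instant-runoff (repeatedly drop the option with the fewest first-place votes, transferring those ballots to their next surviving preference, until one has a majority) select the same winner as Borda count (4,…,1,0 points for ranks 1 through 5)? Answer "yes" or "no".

yes

Instant-runoff — R1 T 0, Q 128, S 0, P 698, R 0 (P winner). Winner: P.
Borda — scores: T 1016, Q 2132, S 1225, P 2792, R 1095. Winner: P.
The two methods agree.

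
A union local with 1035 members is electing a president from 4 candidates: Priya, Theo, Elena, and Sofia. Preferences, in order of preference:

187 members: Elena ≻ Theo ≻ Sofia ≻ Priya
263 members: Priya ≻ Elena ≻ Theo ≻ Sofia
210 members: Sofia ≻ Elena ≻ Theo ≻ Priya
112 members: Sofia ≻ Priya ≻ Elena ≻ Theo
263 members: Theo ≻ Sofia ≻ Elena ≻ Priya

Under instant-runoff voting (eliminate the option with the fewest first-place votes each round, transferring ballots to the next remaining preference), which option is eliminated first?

Round 1: Priya 263, Theo 263, Elena 187, Sofia 322. Eliminate Elena.

Elena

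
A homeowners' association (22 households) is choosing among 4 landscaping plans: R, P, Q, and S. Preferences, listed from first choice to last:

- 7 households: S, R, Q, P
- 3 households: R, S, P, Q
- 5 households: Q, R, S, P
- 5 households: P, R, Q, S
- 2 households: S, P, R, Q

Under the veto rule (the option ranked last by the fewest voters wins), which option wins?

R

Last-place votes: R 0, P 12, Q 5, S 5.
R is ranked last by the fewest voters, so R wins.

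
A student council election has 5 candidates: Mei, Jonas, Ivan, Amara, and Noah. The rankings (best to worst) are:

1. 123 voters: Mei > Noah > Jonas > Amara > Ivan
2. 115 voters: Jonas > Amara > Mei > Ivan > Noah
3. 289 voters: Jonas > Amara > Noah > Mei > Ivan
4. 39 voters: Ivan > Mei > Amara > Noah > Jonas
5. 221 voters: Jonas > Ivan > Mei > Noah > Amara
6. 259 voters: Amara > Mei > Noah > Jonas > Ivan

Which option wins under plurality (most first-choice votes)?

First-place votes: Mei 123, Jonas 625, Ivan 39, Amara 259, Noah 0.
Jonas has the most first-place votes.

Jonas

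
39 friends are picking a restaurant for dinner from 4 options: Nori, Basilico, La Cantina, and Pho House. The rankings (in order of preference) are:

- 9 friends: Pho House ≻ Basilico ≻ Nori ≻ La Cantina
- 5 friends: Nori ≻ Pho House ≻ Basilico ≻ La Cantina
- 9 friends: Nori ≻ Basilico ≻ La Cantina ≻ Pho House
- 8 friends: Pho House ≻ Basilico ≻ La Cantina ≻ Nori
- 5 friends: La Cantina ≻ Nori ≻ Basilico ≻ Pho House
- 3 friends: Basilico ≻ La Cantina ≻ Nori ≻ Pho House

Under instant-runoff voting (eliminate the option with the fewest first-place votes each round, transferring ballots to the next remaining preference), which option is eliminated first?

Basilico

Round 1: Nori 14, Basilico 3, La Cantina 5, Pho House 17. Eliminate Basilico.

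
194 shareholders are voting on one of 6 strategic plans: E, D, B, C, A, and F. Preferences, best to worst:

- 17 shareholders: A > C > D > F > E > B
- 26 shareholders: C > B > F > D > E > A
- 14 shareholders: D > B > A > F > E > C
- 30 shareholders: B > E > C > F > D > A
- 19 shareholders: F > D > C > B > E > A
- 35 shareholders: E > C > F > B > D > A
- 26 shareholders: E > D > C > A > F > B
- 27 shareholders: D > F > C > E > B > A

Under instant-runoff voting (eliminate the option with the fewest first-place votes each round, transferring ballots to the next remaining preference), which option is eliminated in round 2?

F

Round 1: E 61, D 41, B 30, C 26, A 17, F 19. Eliminate A.
Round 2: E 61, D 41, B 30, C 43, F 19. Eliminate F.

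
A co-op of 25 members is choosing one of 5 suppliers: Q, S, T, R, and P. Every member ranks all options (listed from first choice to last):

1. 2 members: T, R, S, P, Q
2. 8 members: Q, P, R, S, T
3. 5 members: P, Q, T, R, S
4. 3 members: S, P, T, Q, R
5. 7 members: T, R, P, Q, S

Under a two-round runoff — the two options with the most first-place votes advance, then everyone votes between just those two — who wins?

Q

Round 1 first-place votes: Q 8, S 3, T 9, R 0, P 5.
T and Q advance.
Runoff: T is preferred to Q by 12 voters; Q by 13.
Q wins the runoff.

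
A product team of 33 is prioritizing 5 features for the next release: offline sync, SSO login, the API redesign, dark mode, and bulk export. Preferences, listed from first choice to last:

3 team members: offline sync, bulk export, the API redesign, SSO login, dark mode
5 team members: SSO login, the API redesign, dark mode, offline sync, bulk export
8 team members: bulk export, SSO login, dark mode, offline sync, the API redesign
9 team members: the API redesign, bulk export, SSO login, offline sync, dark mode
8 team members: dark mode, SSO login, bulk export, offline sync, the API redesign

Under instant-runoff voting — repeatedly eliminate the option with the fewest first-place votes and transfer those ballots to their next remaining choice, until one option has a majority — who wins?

bulk export

Round 1: offline sync 3, SSO login 5, the API redesign 9, dark mode 8, bulk export 8. Eliminate offline sync.
Round 2: SSO login 5, the API redesign 9, dark mode 8, bulk export 11. Eliminate SSO login.
Round 3: the API redesign 14, dark mode 8, bulk export 11. Eliminate dark mode.
Round 4: the API redesign 14, bulk export 19. Bulk export has a majority.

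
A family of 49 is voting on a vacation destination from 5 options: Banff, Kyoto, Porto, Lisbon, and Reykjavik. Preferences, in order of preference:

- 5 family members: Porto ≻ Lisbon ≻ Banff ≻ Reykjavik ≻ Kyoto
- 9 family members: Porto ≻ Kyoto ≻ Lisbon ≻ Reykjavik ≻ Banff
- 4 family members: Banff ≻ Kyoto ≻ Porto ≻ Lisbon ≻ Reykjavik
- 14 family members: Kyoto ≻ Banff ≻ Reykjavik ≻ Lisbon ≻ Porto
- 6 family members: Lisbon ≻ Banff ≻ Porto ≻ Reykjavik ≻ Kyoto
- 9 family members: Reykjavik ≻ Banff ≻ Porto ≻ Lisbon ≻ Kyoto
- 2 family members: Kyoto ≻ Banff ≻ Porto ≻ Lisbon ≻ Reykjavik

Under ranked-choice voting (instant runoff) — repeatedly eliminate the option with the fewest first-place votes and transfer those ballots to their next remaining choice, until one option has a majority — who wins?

Round 1: Banff 4, Kyoto 16, Porto 14, Lisbon 6, Reykjavik 9. Eliminate Banff.
Round 2: Kyoto 20, Porto 14, Lisbon 6, Reykjavik 9. Eliminate Lisbon.
Round 3: Kyoto 20, Porto 20, Reykjavik 9. Eliminate Reykjavik.
Round 4: Kyoto 20, Porto 29. Porto has a majority.

Porto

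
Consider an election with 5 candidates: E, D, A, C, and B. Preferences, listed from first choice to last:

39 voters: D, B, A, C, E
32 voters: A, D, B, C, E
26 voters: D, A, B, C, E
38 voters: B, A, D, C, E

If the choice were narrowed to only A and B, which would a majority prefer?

B

Voters preferring A to B: 58; preferring B to A: 77.
B wins the head-to-head.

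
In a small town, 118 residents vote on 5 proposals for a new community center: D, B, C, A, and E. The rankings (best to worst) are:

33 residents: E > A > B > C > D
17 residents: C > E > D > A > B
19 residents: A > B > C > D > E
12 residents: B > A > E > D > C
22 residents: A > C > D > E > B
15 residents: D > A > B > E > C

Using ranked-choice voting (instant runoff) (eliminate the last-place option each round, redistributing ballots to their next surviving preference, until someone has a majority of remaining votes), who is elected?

Round 1: D 15, B 12, C 17, A 41, E 33. Eliminate B.
Round 2: D 15, C 17, A 53, E 33. Eliminate D.
Round 3: C 17, A 68, E 33. A has a majority.

A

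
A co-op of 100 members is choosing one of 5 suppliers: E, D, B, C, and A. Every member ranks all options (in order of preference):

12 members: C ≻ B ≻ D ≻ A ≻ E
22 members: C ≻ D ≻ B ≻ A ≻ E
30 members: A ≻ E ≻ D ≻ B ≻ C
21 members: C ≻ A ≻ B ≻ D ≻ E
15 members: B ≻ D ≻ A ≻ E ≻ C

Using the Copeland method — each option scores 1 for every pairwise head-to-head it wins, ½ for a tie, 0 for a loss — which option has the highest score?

E: loses to D, B, C, and A → score 0.
D: beats E and B; loses to C and A → score 2.
B: beats E; loses to D, C, and A → score 1.
C: beats E, D, B, and A → score 4.
A: beats E, D, and B; loses to C → score 3.
C has the best pairwise record.

C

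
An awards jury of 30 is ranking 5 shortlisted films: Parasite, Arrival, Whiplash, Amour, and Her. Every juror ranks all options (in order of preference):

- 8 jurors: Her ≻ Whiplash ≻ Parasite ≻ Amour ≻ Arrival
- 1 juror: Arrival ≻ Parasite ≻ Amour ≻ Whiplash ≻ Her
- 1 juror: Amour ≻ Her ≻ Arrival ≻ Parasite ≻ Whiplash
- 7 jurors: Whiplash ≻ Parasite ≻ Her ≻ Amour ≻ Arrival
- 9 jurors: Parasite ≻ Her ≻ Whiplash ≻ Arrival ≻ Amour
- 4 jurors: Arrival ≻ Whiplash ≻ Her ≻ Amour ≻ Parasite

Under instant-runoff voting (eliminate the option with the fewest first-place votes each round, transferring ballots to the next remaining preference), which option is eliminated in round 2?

Arrival

Round 1: Parasite 9, Arrival 5, Whiplash 7, Amour 1, Her 8. Eliminate Amour.
Round 2: Parasite 9, Arrival 5, Whiplash 7, Her 9. Eliminate Arrival.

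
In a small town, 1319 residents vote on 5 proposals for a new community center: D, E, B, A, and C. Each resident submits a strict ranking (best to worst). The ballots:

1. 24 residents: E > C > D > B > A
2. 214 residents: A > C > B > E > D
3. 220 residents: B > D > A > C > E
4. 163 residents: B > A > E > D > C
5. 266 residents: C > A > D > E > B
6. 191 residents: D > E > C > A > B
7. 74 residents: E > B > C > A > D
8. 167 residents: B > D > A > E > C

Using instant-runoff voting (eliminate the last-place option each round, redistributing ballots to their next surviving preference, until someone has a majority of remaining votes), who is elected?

C

Round 1: D 191, E 98, B 550, A 214, C 266. Eliminate E.
Round 2: D 191, B 624, A 214, C 290. Eliminate D.
Round 3: B 624, A 214, C 481. Eliminate A.
Round 4: B 624, C 695. C has a majority.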